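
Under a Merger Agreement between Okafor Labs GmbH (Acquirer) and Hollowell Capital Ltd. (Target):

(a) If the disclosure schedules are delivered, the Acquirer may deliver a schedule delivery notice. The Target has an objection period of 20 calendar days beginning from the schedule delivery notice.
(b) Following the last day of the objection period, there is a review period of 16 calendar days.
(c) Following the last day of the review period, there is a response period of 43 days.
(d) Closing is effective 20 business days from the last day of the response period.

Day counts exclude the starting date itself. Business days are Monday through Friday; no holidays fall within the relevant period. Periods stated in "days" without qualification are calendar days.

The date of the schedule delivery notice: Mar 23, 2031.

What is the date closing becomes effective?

Jul 8, 2031

The last day of the objection period: Mar 23, 2031 + 20 days = Apr 12, 2031.
Adding 16 calendar days to Apr 12, 2031 gives Apr 28, 2031, which is the last day of the review period.
The last day of the response period: Apr 28, 2031 + 43 days = Jun 10, 2031.
From Tuesday, Jun 10, 2031, 20 business days (Jun 11, Jun 12, Jun 13, Jun 16, …, Jul 4, Jul 7, Jul 8, skipping weekends) brings us to Tuesday, Jul 8, 2031, which is the date closing becomes effective.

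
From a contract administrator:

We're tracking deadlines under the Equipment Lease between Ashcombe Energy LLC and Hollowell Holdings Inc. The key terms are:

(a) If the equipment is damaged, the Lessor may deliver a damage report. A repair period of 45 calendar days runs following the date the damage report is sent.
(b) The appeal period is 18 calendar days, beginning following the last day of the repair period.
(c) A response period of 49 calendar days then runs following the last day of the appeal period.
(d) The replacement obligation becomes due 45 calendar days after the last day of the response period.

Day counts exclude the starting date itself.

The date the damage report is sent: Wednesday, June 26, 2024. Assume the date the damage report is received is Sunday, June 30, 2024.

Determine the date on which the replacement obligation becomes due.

The last day of the repair period: 45 calendar days after June 26, 2024 is August 10, 2024.
The last day of the appeal period: 18 calendar days after August 10, 2024 is August 28, 2024.
The last day of the response period: August 28, 2024 + 49 days = October 16, 2024.
The date on which the replacement obligation becomes due: 45 calendar days after October 16, 2024 is November 30, 2024.

November 30, 2024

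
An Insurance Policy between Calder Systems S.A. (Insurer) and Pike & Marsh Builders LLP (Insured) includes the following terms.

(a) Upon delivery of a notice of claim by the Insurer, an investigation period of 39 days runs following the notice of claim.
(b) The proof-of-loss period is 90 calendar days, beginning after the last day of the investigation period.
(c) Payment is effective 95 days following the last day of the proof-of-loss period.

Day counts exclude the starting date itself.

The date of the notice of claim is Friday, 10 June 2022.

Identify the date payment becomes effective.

The last day of the investigation period: 10 June 2022 + 39 days = 19 July 2022.
The last day of the proof-of-loss period: 90 calendar days after 19 July 2022 is 17 October 2022.
The date payment becomes effective: 17 October 2022 + 95 days = 20 January 2023.

20 January 2023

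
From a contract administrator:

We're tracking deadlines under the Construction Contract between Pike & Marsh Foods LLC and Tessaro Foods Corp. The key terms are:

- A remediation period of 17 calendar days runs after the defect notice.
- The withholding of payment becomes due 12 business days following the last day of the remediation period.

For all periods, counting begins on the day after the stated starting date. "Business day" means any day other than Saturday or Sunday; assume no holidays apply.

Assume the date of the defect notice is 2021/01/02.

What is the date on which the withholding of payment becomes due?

2021/02/04

The last day of the remediation period: 2021/01/02 + 17 days = 2021/01/19.
The date on which the withholding of payment becomes due: counting 12 business days from Tuesday, 2021/01/19 (Jan 20, Jan 21, Jan 22, Jan 25, …, Feb 2, Feb 3, Feb 4, skipping weekends) reaches Thursday, 2021/02/04.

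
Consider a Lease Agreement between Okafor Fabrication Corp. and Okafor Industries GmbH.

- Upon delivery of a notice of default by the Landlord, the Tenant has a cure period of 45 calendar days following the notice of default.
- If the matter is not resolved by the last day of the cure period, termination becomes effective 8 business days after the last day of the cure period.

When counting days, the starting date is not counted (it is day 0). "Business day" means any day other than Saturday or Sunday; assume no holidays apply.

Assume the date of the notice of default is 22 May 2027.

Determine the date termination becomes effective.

16 July 2027

The last day of the cure period: 22 May 2027 + 45 days = 6 July 2027.
The date termination becomes effective: counting 8 business days from Tuesday, 6 July 2027 (Jul 7, Jul 8, Jul 9, Jul 12, Jul 13, Jul 14, Jul 15, Jul 16, skipping weekends) reaches Friday, 16 July 2027.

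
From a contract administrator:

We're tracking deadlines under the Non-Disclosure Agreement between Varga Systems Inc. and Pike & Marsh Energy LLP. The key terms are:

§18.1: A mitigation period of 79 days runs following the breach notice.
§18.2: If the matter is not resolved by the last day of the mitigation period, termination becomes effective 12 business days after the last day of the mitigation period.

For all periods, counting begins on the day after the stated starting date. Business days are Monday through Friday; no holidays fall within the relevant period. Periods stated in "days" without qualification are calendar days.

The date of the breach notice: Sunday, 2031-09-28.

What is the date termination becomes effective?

2032-01-01

The last day of the mitigation period: 2031-09-28 + 79 days = 2031-12-16.
The date termination becomes effective: 12 business days after Tuesday, 2031-12-16, skipping weekends — Dec 17, Dec 18, Dec 19, Dec 22, …, Dec 30, Dec 31, Jan 1 — lands on Thursday, 2032-01-01.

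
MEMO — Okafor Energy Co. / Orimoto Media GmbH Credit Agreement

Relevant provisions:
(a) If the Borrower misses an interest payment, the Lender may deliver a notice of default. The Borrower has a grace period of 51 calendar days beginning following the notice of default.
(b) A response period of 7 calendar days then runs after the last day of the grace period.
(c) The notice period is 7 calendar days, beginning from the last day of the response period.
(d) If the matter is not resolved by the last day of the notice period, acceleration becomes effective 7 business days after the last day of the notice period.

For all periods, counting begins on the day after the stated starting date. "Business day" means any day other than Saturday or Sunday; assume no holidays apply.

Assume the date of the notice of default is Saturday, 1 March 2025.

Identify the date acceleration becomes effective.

The last day of the grace period: 51 calendar days after 1 March 2025 is 21 April 2025.
The last day of the response period: 21 April 2025 + 7 days = 28 April 2025.
The last day of the notice period: 7 calendar days after 28 April 2025 is 5 May 2025.
The date acceleration becomes effective: 7 business days after Monday, 5 May 2025, skipping weekends — May 6, May 7, May 8, May 9, May 12, May 13, May 14 — lands on Wednesday, 14 May 2025.

14 May 2025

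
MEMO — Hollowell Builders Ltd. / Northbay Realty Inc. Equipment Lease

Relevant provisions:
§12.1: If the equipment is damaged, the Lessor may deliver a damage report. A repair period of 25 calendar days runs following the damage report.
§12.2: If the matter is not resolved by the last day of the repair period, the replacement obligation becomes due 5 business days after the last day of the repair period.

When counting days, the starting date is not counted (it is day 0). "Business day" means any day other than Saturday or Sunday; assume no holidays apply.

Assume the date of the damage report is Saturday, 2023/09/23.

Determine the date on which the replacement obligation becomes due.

2023/10/25

The last day of the repair period: 2023/09/23 + 25 days = 2023/10/18.
The date on which the replacement obligation becomes due: 5 business days after Wednesday, 2023/10/18, skipping weekends — Oct 19, Oct 20, Oct 23, Oct 24, Oct 25 — lands on Wednesday, 2023/10/25.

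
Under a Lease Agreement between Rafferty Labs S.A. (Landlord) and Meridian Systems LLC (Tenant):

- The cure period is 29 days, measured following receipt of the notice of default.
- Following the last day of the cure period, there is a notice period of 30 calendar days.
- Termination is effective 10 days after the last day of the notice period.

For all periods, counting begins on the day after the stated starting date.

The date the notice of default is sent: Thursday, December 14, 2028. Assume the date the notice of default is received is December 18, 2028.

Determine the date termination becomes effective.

February 25, 2029

The last day of the cure period: December 18, 2028 + 29 days = January 16, 2029.
The last day of the notice period: January 16, 2029 + 30 days = February 15, 2029.
Adding 10 calendar days to February 15, 2029 gives February 25, 2029, which is the date termination becomes effective.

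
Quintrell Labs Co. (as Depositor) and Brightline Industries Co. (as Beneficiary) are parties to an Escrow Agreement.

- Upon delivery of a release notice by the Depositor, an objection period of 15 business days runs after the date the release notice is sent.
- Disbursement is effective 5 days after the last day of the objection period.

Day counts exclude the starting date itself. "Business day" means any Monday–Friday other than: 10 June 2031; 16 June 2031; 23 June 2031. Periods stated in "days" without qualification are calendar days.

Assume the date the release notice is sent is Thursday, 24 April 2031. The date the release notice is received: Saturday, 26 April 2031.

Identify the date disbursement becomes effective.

The last day of the objection period: counting 15 business days from Thursday, 24 April 2031 (Apr 25, Apr 28, Apr 29, Apr 30, …, May 13, May 14, May 15, skipping weekends) reaches Thursday, 15 May 2031.
Adding 5 calendar days to 15 May 2031 gives 20 May 2031, which is the date disbursement becomes effective.

20 May 2031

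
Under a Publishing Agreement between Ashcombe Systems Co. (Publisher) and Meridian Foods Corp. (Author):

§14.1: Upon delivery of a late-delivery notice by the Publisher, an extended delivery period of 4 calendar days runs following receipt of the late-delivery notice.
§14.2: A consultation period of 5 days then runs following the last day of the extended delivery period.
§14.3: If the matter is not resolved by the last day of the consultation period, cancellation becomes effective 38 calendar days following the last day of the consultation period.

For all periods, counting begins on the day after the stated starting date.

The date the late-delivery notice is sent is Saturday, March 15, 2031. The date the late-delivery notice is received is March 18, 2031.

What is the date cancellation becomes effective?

May 4, 2031

Adding 4 calendar days to March 18, 2031 gives March 22, 2031, which is the last day of the extended delivery period.
Adding 5 calendar days to March 22, 2031 gives March 27, 2031, which is the last day of the consultation period.
The date cancellation becomes effective: March 27, 2031 + 38 days = May 4, 2031.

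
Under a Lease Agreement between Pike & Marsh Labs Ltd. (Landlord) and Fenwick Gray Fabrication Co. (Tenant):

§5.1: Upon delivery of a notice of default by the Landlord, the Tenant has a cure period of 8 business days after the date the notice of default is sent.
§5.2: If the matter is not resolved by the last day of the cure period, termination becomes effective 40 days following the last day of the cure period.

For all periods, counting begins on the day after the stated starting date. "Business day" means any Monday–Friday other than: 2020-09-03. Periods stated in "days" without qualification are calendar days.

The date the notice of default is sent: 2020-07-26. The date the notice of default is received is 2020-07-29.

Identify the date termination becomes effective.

From Sunday, 2020-07-26, 8 business days (Jul 27, Jul 28, Jul 29, Jul 30, Jul 31, Aug 3, Aug 4, Aug 5, skipping weekends) brings us to Wednesday, 2020-08-05, which is the last day of the cure period.
The date termination becomes effective: 2020-08-05 + 40 days = 2020-09-14.

2020-09-14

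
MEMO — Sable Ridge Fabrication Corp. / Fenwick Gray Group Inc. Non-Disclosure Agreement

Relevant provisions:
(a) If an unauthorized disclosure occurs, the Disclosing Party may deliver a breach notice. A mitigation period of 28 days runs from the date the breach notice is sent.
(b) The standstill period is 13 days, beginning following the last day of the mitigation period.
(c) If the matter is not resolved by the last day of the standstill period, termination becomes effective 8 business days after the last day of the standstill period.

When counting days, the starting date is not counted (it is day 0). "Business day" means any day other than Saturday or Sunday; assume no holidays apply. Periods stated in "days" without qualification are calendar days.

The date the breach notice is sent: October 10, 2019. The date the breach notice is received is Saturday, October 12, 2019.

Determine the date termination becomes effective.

Adding 28 calendar days to October 10, 2019 gives November 7, 2019, which is the last day of the mitigation period.
Adding 13 calendar days to November 7, 2019 gives November 20, 2019, which is the last day of the standstill period.
The date termination becomes effective: 8 business days after Wednesday, November 20, 2019, skipping weekends — Nov 21, Nov 22, Nov 25, Nov 26, Nov 27, Nov 28, Nov 29, Dec 2 — lands on Monday, December 2, 2019.

December 2, 2019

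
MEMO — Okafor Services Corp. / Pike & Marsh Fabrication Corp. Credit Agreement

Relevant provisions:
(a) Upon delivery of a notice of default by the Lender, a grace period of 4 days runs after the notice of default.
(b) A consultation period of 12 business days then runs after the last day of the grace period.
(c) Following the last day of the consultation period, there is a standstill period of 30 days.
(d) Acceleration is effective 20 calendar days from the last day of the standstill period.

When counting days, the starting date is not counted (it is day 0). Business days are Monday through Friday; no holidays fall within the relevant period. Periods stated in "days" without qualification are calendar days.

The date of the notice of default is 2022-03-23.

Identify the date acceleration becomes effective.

The last day of the grace period: 4 calendar days after 2022-03-23 is 2022-03-27.
From Sunday, 2022-03-27, 12 business days (Mar 28, Mar 29, Mar 30, Mar 31, …, Apr 8, Apr 11, Apr 12, skipping weekends) brings us to Tuesday, 2022-04-12, which is the last day of the consultation period.
The last day of the standstill period: 30 calendar days after 2022-04-12 is 2022-05-12.
The date acceleration becomes effective: 2022-05-12 + 20 days = 2022-06-01.

2022-06-01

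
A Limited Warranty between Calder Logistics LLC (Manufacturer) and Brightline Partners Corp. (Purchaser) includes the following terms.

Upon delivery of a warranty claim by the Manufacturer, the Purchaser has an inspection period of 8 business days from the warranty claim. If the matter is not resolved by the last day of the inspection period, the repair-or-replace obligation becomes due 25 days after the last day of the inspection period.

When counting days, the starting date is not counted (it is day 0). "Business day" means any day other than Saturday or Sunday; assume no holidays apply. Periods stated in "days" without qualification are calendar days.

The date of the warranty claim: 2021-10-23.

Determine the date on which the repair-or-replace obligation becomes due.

2021-11-28

The last day of the inspection period: 8 business days after Saturday, 2021-10-23, skipping weekends — Oct 25, Oct 26, Oct 27, Oct 28, Oct 29, Nov 1, Nov 2, Nov 3 — lands on Wednesday, 2021-11-03.
The date on which the repair-or-replace obligation becomes due: 2021-11-03 + 25 days = 2021-11-28.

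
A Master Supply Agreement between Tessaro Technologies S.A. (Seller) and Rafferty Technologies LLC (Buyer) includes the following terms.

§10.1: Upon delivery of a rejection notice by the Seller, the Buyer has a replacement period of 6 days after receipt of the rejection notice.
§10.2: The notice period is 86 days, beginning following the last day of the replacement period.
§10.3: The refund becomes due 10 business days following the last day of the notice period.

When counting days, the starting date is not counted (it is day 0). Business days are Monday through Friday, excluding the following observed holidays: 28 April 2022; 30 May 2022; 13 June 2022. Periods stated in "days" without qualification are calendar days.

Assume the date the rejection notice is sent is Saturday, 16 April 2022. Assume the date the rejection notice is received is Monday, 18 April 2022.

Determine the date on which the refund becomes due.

The last day of the replacement period: 6 calendar days after 18 April 2022 is 24 April 2022.
The last day of the notice period: 24 April 2022 + 86 days = 19 July 2022.
From Tuesday, 19 July 2022, 10 business days (Jul 20, Jul 21, Jul 22, Jul 25, Jul 26, Jul 27, Jul 28, Jul 29, Aug 1, Aug 2, skipping weekends) brings us to Tuesday, 2 August 2022, which is the date on which the refund becomes due.

2 August 2022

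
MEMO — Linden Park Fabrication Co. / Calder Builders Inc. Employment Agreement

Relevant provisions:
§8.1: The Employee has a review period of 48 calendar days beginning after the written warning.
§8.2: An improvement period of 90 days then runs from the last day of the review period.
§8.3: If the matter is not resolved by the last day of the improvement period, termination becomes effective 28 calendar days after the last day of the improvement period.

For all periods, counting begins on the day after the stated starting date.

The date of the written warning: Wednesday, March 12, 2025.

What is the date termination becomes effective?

The last day of the review period: 48 calendar days after March 12, 2025 is April 29, 2025.
The last day of the improvement period: April 29, 2025 + 90 days = July 28, 2025.
Adding 28 calendar days to July 28, 2025 gives August 25, 2025, which is the date termination becomes effective.

August 25, 2025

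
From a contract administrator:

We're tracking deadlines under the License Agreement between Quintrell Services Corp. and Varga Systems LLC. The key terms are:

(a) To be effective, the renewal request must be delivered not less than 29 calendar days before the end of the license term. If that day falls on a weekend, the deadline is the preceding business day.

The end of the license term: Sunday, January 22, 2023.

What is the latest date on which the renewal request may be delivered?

January 22, 2023 minus 29 days is December 24, 2022. That is a Saturday, so the deadline moves back to Friday, December 23, 2022.

December 23, 2022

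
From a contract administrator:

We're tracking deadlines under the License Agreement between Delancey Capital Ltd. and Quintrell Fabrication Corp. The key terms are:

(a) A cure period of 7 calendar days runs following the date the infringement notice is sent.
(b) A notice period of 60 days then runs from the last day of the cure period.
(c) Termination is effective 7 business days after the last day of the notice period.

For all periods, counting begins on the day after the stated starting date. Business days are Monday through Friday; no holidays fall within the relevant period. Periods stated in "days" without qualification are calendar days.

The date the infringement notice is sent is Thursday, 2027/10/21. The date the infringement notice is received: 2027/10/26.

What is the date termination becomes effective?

2028/01/05

The last day of the cure period: 7 calendar days after 2027/10/21 is 2027/10/28.
The last day of the notice period: 60 calendar days after 2027/10/28 is 2027/12/27.
The date termination becomes effective: counting 7 business days from Monday, 2027/12/27 (Dec 28, Dec 29, Dec 30, Dec 31, Jan 3, Jan 4, Jan 5, skipping weekends) reaches Wednesday, 2028/01/05.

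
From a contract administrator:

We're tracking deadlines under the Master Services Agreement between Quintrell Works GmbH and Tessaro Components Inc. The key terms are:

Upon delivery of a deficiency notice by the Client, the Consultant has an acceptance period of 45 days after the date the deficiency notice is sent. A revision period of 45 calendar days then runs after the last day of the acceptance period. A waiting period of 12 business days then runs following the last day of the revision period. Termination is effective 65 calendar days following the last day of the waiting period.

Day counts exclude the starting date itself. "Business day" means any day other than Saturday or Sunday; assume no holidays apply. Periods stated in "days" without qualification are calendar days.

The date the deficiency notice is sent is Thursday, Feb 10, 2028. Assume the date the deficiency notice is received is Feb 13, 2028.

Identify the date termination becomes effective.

Jul 30, 2028

Adding 45 calendar days to Feb 10, 2028 gives Mar 26, 2028, which is the last day of the acceptance period.
The last day of the revision period: 45 calendar days after Mar 26, 2028 is May 10, 2028.
The last day of the waiting period: 12 business days after Wednesday, May 10, 2028, skipping weekends — May 11, May 12, May 15, May 16, …, May 24, May 25, May 26 — lands on Friday, May 26, 2028.
The date termination becomes effective: 65 calendar days after May 26, 2028 is Jul 30, 2028.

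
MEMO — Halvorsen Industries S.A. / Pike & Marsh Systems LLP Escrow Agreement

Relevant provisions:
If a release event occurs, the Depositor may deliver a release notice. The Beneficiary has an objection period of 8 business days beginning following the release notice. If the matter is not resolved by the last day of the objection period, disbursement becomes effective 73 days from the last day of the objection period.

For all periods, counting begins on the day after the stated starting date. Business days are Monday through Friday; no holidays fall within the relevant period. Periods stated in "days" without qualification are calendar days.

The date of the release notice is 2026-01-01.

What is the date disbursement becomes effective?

From Thursday, 2026-01-01, 8 business days (Jan 2, Jan 5, Jan 6, Jan 7, Jan 8, Jan 9, Jan 12, Jan 13, skipping weekends) brings us to Tuesday, 2026-01-13, which is the last day of the objection period.
Adding 73 calendar days to 2026-01-13 gives 2026-03-27, which is the date disbursement becomes effective.

2026-03-27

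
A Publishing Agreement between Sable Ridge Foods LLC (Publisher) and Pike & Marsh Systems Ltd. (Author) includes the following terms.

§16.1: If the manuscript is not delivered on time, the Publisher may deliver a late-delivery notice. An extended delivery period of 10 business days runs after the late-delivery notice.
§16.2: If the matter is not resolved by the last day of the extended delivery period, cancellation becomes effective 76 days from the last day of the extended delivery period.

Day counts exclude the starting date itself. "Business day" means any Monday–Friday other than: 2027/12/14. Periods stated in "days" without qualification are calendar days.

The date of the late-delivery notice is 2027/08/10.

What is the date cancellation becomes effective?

2027/11/08

The last day of the extended delivery period: counting 10 business days from Tuesday, 2027/08/10 (Aug 11, Aug 12, Aug 13, Aug 16, Aug 17, Aug 18, Aug 19, Aug 20, Aug 23, Aug 24, skipping weekends) reaches Tuesday, 2027/08/24.
Adding 76 calendar days to 2027/08/24 gives 2027/11/08, which is the date cancellation becomes effective.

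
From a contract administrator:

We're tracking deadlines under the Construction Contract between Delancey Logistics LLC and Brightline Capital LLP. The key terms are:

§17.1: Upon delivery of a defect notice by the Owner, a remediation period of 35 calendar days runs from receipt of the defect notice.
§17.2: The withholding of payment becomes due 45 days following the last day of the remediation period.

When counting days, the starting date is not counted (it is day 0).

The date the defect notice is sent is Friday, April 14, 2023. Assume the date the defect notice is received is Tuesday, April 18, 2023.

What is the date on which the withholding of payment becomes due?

July 7, 2023

The last day of the remediation period: 35 calendar days after April 18, 2023 is May 23, 2023.
The date on which the withholding of payment becomes due: May 23, 2023 + 45 days = July 7, 2023.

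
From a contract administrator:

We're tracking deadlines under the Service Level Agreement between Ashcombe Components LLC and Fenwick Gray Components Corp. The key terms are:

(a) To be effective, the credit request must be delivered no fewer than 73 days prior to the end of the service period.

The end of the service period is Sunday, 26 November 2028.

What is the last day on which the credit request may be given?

14 September 2028

Counting back 73 calendar days from 26 November 2028 gives 14 September 2028.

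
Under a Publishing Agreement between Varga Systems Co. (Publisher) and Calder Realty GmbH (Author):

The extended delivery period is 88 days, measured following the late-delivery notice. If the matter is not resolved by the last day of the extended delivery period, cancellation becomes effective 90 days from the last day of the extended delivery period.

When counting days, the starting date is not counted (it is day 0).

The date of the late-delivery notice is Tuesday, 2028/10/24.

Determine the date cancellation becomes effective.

2029/04/20

The last day of the extended delivery period: 2028/10/24 + 88 days = 2029/01/20.
The date cancellation becomes effective: 90 calendar days after 2029/01/20 is 2029/04/20.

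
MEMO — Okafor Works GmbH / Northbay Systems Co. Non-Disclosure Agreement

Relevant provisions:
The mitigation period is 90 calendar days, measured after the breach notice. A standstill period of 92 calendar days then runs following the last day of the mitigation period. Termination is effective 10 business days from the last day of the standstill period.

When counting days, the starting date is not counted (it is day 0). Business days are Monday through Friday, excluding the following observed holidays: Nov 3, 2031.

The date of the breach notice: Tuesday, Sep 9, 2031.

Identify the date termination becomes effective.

Mar 23, 2032

The last day of the mitigation period: 90 calendar days after Sep 9, 2031 is Dec 8, 2031.
Adding 92 calendar days to Dec 8, 2031 gives Mar 9, 2032, which is the last day of the standstill period.
The date termination becomes effective: counting 10 business days from Tuesday, Mar 9, 2032 (Mar 10, Mar 11, Mar 12, Mar 15, Mar 16, Mar 17, Mar 18, Mar 19, Mar 22, Mar 23, skipping weekends) reaches Tuesday, Mar 23, 2032.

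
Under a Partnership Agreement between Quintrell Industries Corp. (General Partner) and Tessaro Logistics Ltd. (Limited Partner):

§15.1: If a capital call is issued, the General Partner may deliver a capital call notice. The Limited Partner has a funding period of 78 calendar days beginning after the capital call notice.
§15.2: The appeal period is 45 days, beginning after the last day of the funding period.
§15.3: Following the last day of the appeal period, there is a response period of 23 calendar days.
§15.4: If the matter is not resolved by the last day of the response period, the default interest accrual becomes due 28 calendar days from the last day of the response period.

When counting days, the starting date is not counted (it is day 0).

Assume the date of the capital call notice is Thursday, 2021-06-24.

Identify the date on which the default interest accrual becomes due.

2021-12-15

The last day of the funding period: 2021-06-24 + 78 days = 2021-09-10.
Adding 45 calendar days to 2021-09-10 gives 2021-10-25, which is the last day of the appeal period.
Adding 23 calendar days to 2021-10-25 gives 2021-11-17, which is the last day of the response period.
The date on which the default interest accrual becomes due: 28 calendar days after 2021-11-17 is 2021-12-15.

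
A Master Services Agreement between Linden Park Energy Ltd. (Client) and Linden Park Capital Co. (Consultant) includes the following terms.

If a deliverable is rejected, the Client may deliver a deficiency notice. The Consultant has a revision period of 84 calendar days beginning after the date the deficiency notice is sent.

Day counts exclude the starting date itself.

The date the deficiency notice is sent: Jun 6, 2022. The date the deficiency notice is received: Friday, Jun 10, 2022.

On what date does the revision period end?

Aug 29, 2022

Adding 84 calendar days to Jun 6, 2022 gives Aug 29, 2022, which is the last day of the revision period.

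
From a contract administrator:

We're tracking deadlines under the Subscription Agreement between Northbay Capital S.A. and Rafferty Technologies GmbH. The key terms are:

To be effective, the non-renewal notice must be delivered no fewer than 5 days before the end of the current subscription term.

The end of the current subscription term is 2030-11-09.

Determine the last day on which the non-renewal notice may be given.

2030-11-04

2030-11-09 minus 5 days is 2030-11-04.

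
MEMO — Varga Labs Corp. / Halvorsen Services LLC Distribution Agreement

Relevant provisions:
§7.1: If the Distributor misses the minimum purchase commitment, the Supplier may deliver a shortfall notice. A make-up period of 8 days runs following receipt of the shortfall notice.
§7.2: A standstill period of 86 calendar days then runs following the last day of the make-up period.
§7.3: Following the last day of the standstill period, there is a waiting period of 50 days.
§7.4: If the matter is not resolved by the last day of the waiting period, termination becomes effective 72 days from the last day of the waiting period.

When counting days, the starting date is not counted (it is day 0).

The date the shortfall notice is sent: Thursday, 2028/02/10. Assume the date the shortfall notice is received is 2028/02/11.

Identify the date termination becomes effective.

2028/09/14

Adding 8 calendar days to 2028/02/11 gives 2028/02/19, which is the last day of the make-up period.
Adding 86 calendar days to 2028/02/19 gives 2028/05/15, which is the last day of the standstill period.
The last day of the waiting period: 2028/05/15 + 50 days = 2028/07/04.
Adding 72 calendar days to 2028/07/04 gives 2028/09/14, which is the date termination becomes effective.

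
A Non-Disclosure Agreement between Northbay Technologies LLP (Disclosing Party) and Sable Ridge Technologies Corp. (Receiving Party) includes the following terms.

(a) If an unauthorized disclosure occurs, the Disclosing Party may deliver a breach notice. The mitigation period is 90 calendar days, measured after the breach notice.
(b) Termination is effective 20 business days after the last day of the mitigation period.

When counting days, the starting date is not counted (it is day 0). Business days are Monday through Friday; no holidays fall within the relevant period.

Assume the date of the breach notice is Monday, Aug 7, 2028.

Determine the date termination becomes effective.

The last day of the mitigation period: 90 calendar days after Aug 7, 2028 is Nov 5, 2028.
The date termination becomes effective: counting 20 business days from Sunday, Nov 5, 2028 (Nov 6, Nov 7, Nov 8, Nov 9, …, Nov 29, Nov 30, Dec 1, skipping weekends) reaches Friday, Dec 1, 2028.

Dec 1, 2028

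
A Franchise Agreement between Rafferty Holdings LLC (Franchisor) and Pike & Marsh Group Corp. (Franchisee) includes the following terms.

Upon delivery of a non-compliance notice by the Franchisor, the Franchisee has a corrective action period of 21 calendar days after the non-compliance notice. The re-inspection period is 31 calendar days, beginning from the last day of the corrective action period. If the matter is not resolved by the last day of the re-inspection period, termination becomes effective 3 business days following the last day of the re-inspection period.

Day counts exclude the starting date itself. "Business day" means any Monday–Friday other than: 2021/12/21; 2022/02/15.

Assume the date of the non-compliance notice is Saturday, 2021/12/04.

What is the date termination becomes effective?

2022/01/28

The last day of the corrective action period: 21 calendar days after 2021/12/04 is 2021/12/25.
Adding 31 calendar days to 2021/12/25 gives 2022/01/25, which is the last day of the re-inspection period.
The date termination becomes effective: 3 business days after Tuesday, 2022/01/25, skipping weekends — Jan 26, Jan 27, Jan 28 — lands on Friday, 2022/01/28.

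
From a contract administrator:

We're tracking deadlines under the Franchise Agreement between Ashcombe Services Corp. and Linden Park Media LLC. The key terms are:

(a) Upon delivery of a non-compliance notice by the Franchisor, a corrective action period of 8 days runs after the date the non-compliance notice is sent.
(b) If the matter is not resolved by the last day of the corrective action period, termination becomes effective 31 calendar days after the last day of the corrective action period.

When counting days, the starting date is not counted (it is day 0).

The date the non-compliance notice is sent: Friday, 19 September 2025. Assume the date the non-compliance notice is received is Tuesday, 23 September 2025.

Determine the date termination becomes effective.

The last day of the corrective action period: 19 September 2025 + 8 days = 27 September 2025.
Adding 31 calendar days to 27 September 2025 gives 28 October 2025, which is the date termination becomes effective.

28 October 2025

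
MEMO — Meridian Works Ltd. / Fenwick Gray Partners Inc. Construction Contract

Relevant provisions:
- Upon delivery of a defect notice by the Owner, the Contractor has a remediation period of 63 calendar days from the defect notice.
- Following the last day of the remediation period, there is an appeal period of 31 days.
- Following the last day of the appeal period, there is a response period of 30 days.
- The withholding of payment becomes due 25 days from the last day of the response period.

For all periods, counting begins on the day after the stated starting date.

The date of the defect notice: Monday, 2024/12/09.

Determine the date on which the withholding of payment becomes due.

Adding 63 calendar days to 2024/12/09 gives 2025/02/10, which is the last day of the remediation period.
The last day of the appeal period: 2025/02/10 + 31 days = 2025/03/13.
Adding 30 calendar days to 2025/03/13 gives 2025/04/12, which is the last day of the response period.
Adding 25 calendar days to 2025/04/12 gives 2025/05/07, which is the date on which the withholding of payment becomes due.

2025/05/07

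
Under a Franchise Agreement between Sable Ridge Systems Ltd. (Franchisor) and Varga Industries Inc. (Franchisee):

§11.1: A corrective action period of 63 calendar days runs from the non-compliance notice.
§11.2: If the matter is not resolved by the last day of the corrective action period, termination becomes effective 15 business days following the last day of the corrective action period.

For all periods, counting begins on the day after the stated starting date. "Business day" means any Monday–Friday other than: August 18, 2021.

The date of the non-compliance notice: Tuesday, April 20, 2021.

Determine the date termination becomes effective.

The last day of the corrective action period: 63 calendar days after April 20, 2021 is June 22, 2021.
The date termination becomes effective: counting 15 business days from Tuesday, June 22, 2021 (Jun 23, Jun 24, Jun 25, Jun 28, …, Jul 9, Jul 12, Jul 13, skipping weekends) reaches Tuesday, July 13, 2021.

July 13, 2021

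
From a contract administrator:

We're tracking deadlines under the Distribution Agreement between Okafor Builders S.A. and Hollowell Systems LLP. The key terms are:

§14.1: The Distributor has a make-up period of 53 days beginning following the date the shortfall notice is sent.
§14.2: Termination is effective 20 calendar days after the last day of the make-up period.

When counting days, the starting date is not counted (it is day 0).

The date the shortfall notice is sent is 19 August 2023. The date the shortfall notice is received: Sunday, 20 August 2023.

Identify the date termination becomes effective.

31 October 2023

The last day of the make-up period: 53 calendar days after 19 August 2023 is 11 October 2023.
The date termination becomes effective: 11 October 2023 + 20 days = 31 October 2023.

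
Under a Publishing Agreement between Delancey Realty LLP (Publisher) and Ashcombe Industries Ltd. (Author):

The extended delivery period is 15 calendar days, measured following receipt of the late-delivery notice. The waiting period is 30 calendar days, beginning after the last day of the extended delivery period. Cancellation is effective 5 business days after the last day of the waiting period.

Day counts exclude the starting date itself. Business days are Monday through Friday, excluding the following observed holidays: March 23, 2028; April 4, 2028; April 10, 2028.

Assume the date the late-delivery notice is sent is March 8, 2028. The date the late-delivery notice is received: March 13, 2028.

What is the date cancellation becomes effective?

Adding 15 calendar days to March 13, 2028 gives March 28, 2028, which is the last day of the extended delivery period.
Adding 30 calendar days to March 28, 2028 gives April 27, 2028, which is the last day of the waiting period.
The date cancellation becomes effective: counting 5 business days from Thursday, April 27, 2028 (Apr 28, May 1, May 2, May 3, May 4, skipping weekends) reaches Thursday, May 4, 2028.

May 4, 2028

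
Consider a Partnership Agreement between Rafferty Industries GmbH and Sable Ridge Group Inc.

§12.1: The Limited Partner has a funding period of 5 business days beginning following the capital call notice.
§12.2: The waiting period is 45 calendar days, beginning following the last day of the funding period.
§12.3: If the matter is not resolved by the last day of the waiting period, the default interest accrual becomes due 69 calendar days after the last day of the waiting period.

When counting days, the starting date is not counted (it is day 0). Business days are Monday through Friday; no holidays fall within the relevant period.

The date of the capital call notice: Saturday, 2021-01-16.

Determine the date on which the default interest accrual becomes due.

2021-05-16

The last day of the funding period: counting 5 business days from Saturday, 2021-01-16 (Jan 18, Jan 19, Jan 20, Jan 21, Jan 22, skipping weekends) reaches Friday, 2021-01-22.
Adding 45 calendar days to 2021-01-22 gives 2021-03-08, which is the last day of the waiting period.
Adding 69 calendar days to 2021-03-08 gives 2021-05-16, which is the date on which the default interest accrual becomes due.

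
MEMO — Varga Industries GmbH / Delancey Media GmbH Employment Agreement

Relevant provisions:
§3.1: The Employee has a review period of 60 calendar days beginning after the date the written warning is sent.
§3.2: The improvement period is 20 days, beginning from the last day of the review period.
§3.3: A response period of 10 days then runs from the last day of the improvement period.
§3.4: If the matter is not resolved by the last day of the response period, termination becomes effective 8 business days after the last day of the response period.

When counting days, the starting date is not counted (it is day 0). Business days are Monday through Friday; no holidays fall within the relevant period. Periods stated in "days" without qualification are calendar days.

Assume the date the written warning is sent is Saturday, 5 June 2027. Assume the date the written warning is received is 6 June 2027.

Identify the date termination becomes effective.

Adding 60 calendar days to 5 June 2027 gives 4 August 2027, which is the last day of the review period.
Adding 20 calendar days to 4 August 2027 gives 24 August 2027, which is the last day of the improvement period.
Adding 10 calendar days to 24 August 2027 gives 3 September 2027, which is the last day of the response period.
The date termination becomes effective: 8 business days after Friday, 3 September 2027, skipping weekends — Sep 6, Sep 7, Sep 8, Sep 9, Sep 10, Sep 13, Sep 14, Sep 15 — lands on Wednesday, 15 September 2027.

15 September 2027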